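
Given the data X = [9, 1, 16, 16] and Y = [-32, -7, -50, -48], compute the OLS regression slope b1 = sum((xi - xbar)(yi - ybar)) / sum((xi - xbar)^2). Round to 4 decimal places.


First compute the means: xbar = 10.5000, ybar = -34.2500.
Then S_xx = sum((xi - xbar)^2) = 153.0000.
S_xy = sum((xi - xbar)(yi - ybar)) = -424.5000.
b1 = S_xy / S_xx = -424.5000 / 153.0000 = -2.7745.

-2.7745


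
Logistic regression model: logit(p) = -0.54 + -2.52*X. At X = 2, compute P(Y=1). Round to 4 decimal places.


z = -0.54 + -2.52 * 2 = -5.5800.
Sigmoid: P = 1 / (1 + exp(5.5800)) = 0.0038.

0.0038


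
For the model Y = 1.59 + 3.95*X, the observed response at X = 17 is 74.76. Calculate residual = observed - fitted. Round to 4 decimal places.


Fitted value at X = 17 is yhat = 1.59 + 3.95*17 = 68.7400.
Residual = 74.76 - 68.7400 = 6.0200.

6.0200


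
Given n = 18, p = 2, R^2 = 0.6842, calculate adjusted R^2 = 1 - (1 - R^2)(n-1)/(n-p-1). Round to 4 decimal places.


Adjusted R^2 = 1 - (1 - R^2) * (n-1)/(n-p-1).
(1 - R^2) = 0.3158.
(n-1)/(n-p-1) = 17/15.
(1 - R^2) * (n-1) = 0.3158 * 17 = 5.3686.
Divide by (n-p-1): 5.3686 / 15 = 0.3579.
Adj R^2 = 1 - 0.3579 = 0.6421.

0.6421


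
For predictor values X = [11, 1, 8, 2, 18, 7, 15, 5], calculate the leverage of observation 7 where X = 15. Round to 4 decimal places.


Mean of X: xbar = 8.3750.
SXX = 251.8750.
For X = 15: h = 1/8 + (15 - 8.3750)^2/251.8750 = 0.2993.

0.2993


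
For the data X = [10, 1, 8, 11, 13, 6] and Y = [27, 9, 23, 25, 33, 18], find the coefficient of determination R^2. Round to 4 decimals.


The fitted line is Y = 6.9908 + 1.8991*X.
SSres = 11.9083, SStot = 339.5000.
R^2 = 1 - SSres/SStot = 0.9649.

0.9649


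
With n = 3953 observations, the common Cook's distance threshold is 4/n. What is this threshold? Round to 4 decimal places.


Cook's distance cutoff = 4/n = 4/3953.
= 0.0010.

0.0010


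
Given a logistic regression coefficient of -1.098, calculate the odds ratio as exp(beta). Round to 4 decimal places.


Odds ratio = exp(beta) = exp(-1.098).
= 0.3335.

0.3335


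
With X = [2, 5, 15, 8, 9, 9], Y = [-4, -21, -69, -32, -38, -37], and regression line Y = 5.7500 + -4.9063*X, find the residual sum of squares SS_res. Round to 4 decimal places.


Predicted values from Y = 5.7500 + -4.9063*X.
Residuals: [0.0626, -2.2185, -1.1555, 1.5004, 0.4067, 1.4067].
SSres = 10.6563.

10.6563


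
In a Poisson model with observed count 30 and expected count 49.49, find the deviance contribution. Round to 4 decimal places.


First: ln(30/49.49) = -0.500573.
Then: 30 * -0.500573 = -15.017190.
y - mu = 30 - 49.49 = -19.49.
D = 2(-15.017190 - -19.49) = 8.945620, which rounds to 8.9456.

8.9456


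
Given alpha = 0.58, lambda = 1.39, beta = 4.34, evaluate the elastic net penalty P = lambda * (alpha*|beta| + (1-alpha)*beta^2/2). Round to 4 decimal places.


alpha * |beta| = 0.58 * 4.34 = 2.5172.
(1-alpha) * beta^2/2 = 0.42 * 18.8356/2 = 3.9555.
Total = 1.39 * (2.5172 + 3.9555) = 8.9970.

8.9970


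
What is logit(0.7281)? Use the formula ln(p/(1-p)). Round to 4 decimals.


Compute the odds: 0.7281/0.2719 = 2.6778.
Take the natural log: ln(2.6778) = 0.9850.

0.9850


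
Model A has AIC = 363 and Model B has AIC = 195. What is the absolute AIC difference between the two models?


Absolute difference = |363 - 195| = 168.
The model with lower AIC (B) is preferred.

168


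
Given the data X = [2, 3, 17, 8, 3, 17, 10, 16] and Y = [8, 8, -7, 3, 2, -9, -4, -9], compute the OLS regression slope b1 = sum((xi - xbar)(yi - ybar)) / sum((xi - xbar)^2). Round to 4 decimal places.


First compute the means: xbar = 9.5000, ybar = -1.0000.
Then S_xx = sum((xi - xbar)^2) = 298.0000.
S_xy = sum((xi - xbar)(yi - ybar)) = -310.0000.
b1 = S_xy / S_xx = -310.0000 / 298.0000 = -1.0403.

-1.0403


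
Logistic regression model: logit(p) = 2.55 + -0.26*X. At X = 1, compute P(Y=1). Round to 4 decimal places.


z = 2.55 + -0.26 * 1 = 2.2900.
Sigmoid: P = 1 / (1 + exp(-2.2900)) = 0.9080.

0.9080


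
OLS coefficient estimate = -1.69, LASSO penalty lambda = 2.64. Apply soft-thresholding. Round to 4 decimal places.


|beta_OLS| = 1.69.
lambda = 2.64.
Since |beta| <= lambda, the coefficient is set to 0.
Result = 0.0000.

0.0000


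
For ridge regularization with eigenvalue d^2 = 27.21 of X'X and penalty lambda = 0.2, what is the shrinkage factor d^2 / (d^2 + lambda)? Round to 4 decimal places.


Denominator = d^2 + lambda = 27.21 + 0.2 = 27.4100.
Shrinkage = 27.21 / 27.4100 = 0.9927.

0.9927


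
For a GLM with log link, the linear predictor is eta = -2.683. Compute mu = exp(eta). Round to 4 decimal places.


mu = exp(eta) = exp(-2.683).
= 0.0684.

0.0684


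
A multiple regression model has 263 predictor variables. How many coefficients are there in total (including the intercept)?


Each predictor gets one coefficient, plus one intercept.
Total parameters = 263 + 1 = 264.

264


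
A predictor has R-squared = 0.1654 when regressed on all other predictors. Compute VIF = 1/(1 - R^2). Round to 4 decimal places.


Denominator: 1 - 0.1654 = 0.8346.
VIF = 1 / 0.8346 = 1.1982.

1.1982


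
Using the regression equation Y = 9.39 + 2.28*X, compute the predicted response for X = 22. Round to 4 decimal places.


Plug X = 22 into Y = 9.39 + 2.28*X:
Y = 9.39 + 50.1600 = 59.5500.

59.5500


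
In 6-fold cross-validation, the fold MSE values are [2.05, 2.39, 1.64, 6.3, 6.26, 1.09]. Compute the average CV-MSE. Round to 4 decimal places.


Total MSE across folds = 19.7300.
CV-MSE = 19.7300/6 = 3.2883.

3.2883


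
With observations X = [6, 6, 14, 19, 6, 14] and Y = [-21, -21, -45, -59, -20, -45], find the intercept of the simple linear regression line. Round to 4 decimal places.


Compute b1 = -2.9787 from the OLS formula.
With xbar = 10.8333 and ybar = -35.1667, the intercept is:
b0 = -35.1667 - -2.9787 * 10.8333 = -2.8969.

-2.8969


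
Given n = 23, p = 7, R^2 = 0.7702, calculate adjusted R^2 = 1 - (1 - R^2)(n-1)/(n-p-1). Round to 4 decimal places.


Adjusted R^2 = 1 - (1 - R^2) * (n-1)/(n-p-1).
(1 - R^2) = 0.2298.
(n-1)/(n-p-1) = 22/15.
(1 - R^2) * (n-1) = 0.2298 * 22 = 5.0556.
Divide by (n-p-1): 5.0556 / 15 = 0.3370.
Adj R^2 = 1 - 0.3370 = 0.6630.

0.6630


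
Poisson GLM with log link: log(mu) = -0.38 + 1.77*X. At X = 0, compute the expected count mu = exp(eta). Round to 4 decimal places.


Compute eta = -0.38 + 1.77 * 0 = -0.3800.
Apply inverse link: mu = e^-0.3800 = 0.6839.

0.6839


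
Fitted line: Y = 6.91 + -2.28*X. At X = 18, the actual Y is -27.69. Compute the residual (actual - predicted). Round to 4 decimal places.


Fitted value at X = 18 is yhat = 6.91 + -2.28*18 = -34.1300.
Residual = -27.69 - -34.1300 = 6.4400.

6.4400


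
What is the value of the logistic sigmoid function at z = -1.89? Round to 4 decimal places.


First, exp(1.8900) = 6.6194.
Then sigma(z) = 1/(1 + 6.6194) = 0.1312.

0.1312


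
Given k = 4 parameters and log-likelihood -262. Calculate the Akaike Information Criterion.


Compute:
2k = 2*4 = 8.
-2*loglik = -2*(-262) = 524.
AIC = 8 + 524 = 532.

532


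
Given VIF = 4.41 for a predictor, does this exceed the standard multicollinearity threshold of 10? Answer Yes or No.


The threshold is 10.
VIF = 4.41 is < 10.
Multicollinearity indication: No.

No


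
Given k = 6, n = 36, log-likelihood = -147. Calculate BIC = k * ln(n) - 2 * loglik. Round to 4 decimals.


Compute k*ln(n) = 6*ln(36) = 6*3.583519 = 21.501114.
Then -2*loglik = 294.
BIC = 21.501114 + 294 = 315.501114, which rounds to 315.5011.

315.5011


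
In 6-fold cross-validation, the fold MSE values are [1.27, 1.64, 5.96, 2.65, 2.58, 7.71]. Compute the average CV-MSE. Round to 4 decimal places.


Total MSE across folds = 21.8100.
CV-MSE = 21.8100/6 = 3.6350.

3.6350


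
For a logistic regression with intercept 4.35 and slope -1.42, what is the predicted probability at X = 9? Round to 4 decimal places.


z = 4.35 + -1.42 * 9 = -8.4300.
Sigmoid: P = 1 / (1 + exp(8.4300)) = 0.0002.

0.0002


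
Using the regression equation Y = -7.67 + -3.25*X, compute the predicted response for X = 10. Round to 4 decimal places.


Plug X = 10 into Y = -7.67 + -3.25*X:
Y = -7.67 + -32.5000 = -40.1700.

-40.1700


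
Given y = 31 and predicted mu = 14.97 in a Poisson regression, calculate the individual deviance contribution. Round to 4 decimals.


y/mu = 31/14.97 = 2.070808 (approx.), and ln(31/14.97) = 0.727939.
y * ln(y/mu) = 31 * 0.727939 = 22.566109.
y - mu = 16.03.
D = 2 * (22.566109 - 16.03) = 13.072218, which rounds to 13.0722.

13.0722


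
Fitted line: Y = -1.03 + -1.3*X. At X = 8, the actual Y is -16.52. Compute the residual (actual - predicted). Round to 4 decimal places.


Fitted value at X = 8 is yhat = -1.03 + -1.3*8 = -11.4300.
Residual = -16.52 - -11.4300 = -5.0900.

-5.0900


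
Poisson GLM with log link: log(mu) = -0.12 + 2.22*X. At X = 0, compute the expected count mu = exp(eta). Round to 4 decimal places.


eta = -0.12 + 2.22 * 0 = -0.1200.
mu = exp(-0.1200) = 0.8869.

0.8869


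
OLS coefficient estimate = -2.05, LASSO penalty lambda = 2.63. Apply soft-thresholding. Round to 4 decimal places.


Check: |-2.05| = 2.05 vs lambda = 2.63.
Since |beta| <= lambda, the coefficient is set to 0.
Soft-thresholded coefficient = 0.0000.

0.0000


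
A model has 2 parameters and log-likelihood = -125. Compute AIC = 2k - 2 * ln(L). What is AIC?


AIC = 2*2 - 2*(-125).
= 4 + 250 = 254.

254


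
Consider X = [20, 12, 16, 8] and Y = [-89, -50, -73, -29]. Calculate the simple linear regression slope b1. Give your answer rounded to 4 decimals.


First compute the means: xbar = 14.0000, ybar = -60.2500.
Then S_xx = sum((xi - xbar)^2) = 80.0000.
S_xy = sum((xi - xbar)(yi - ybar)) = -406.0000.
b1 = S_xy / S_xx = -406.0000 / 80.0000 = -5.0750.

-5.0750


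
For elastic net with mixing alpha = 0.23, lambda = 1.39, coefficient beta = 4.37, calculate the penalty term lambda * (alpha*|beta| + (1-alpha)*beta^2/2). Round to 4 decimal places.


alpha * |beta| = 0.23 * 4.37 = 1.0051.
(1-alpha) * beta^2/2 = 0.77 * 19.0969/2 = 7.3523.
Total = 1.39 * (1.0051 + 7.3523) = 11.6168.

11.6168


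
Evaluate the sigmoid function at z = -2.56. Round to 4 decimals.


Compute exp(2.5600) = 12.9358.
Sigmoid = 1 / (1 + 12.9358) = 1 / 13.9358 = 0.0718.

0.0718


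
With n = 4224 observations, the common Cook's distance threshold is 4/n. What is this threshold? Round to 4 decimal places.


Cook's distance cutoff = 4/n = 4/4224.
= 0.0009.

0.0009


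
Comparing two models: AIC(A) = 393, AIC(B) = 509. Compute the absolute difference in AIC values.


Absolute difference = |393 - 509| = 116.
The model with lower AIC (A) is preferred.

116


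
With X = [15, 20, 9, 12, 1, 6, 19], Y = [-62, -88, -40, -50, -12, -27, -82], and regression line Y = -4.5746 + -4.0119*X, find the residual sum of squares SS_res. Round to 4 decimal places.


Compute predicted values, then residuals = yi - yhat_i.
Residuals: [2.7531, -3.1874, 0.6817, 2.7174, -3.4135, 1.6460, -1.1993].
SSres = sum(residual^2) = 41.3877.

41.3877


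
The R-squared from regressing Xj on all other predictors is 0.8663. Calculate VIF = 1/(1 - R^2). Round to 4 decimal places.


Denominator: 1 - 0.8663 = 0.1337.
VIF = 1 / 0.1337 = 7.4794.

7.4794


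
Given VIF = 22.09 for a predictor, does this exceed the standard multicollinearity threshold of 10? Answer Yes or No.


Check: VIF = 22.09 vs threshold = 10.
Since 22.09 >= 10, the answer is Yes.

Yes


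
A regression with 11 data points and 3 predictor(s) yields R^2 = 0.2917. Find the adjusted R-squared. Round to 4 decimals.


Adjusted R^2 = 1 - (1 - R^2) * (n-1)/(n-p-1).
(1 - R^2) = 0.7083.
(n-1)/(n-p-1) = 10/7.
(1 - R^2) * (n-1) = 0.7083 * 10 = 7.0830.
Divide by (n-p-1): 7.0830 / 7 = 1.0119.
Adj R^2 = 1 - 1.0119 = -0.0119.

-0.0119


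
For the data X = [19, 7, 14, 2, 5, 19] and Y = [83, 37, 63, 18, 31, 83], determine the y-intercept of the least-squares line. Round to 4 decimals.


Compute b1 = 3.7815 from the OLS formula.
With xbar = 11.0000 and ybar = 52.5000, the intercept is:
b0 = 52.5000 - 3.7815 * 11.0000 = 10.9037.

10.9037


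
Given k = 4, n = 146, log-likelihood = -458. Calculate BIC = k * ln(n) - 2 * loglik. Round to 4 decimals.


k * ln(n) = 4 * ln(146) = 4 * 4.983607 = 19.934428.
-2 * loglik = -2 * (-458) = 916.
BIC = 19.934428 + 916 = 935.934428, which rounds to 935.9344.

935.9344


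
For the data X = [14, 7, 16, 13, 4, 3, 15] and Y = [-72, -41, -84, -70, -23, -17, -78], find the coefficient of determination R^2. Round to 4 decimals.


The fitted line is Y = -3.2930 + -5.0271*X.
SSres = 13.5828, SStot = 4548.0000.
R^2 = 1 - SSres/SStot = 0.9970.

0.9970


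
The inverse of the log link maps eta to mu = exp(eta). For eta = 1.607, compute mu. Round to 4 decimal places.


The inverse log link gives:
mu = exp(1.607) = 4.9878.

4.9878


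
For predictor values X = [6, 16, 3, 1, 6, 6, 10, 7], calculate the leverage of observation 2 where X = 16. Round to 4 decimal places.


Compute xbar = 6.8750 with n = 8 observations.
SXX = 144.8750.
Leverage = 1/8 + (16 - 6.8750)^2/144.8750 = 0.6997.

0.6997


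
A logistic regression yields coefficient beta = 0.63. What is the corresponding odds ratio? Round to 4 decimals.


The odds ratio is computed as:
OR = e^(0.63) = 1.8776.

1.8776


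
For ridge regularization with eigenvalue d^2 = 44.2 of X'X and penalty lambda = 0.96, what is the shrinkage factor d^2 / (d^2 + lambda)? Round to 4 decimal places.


Denominator = d^2 + lambda = 44.2 + 0.96 = 45.1600.
Shrinkage = 44.2 / 45.1600 = 0.9787.

0.9787


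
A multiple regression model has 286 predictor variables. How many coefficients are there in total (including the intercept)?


Total coefficients = number of predictors + 1 (for the intercept).
= 286 + 1 = 287.

287


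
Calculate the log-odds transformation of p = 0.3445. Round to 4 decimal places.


1 - p = 0.6555.
p/(1-p) = 0.5256.
logit = ln(0.5256) = -0.6433.

-0.6433


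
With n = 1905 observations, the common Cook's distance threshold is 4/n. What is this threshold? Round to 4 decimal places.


Using the rule of thumb:
Threshold = 4 / 1905 = 0.0021.

0.0021


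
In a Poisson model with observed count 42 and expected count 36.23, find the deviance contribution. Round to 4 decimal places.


Compute y*ln(y/mu) = 42*ln(42/36.23) = 42*0.147782 = 6.206844.
y - mu = 5.77.
D = 2*(6.206844 - (5.77)) = 0.873688, which rounds to 0.8737.

0.8737


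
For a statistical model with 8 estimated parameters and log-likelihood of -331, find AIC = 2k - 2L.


AIC = 2k - 2*loglik = 2(8) - 2(-331).
= 16 + 662 = 678.

678


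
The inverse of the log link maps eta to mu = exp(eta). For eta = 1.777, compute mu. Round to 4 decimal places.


mu = exp(eta) = exp(1.777).
= 5.9121.

5.9121


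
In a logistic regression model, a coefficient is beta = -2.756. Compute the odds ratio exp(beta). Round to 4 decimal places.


exp(-2.756) = 0.0635.
So the odds ratio is 0.0635.

0.0635


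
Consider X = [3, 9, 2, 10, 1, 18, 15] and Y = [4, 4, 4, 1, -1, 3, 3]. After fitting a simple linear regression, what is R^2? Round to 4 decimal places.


Fit the OLS line: b0 = 2.1041, b1 = 0.0564.
SSres = 20.8764.
SStot = 21.7143.
R^2 = 1 - 20.8764/21.7143 = 0.0386.

0.0386


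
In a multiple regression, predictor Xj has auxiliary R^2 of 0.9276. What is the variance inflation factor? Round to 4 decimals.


Using VIF = 1/(1 - R^2_j):
1 - 0.9276 = 0.0724.
VIF = 13.8122.

13.8122


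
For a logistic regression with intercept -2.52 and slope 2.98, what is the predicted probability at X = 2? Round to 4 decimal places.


z = -2.52 + 2.98 * 2 = 3.4400.
Sigmoid: P = 1 / (1 + exp(-3.4400)) = 0.9689.

0.9689


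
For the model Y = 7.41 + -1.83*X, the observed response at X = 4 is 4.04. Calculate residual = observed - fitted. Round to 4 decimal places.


Fitted value at X = 4 is yhat = 7.41 + -1.83*4 = 0.0900.
Residual = 4.04 - 0.0900 = 3.9500.

3.9500


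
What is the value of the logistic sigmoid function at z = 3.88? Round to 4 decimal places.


Compute exp(-3.8800) = 0.0207.
Sigmoid = 1 / (1 + 0.0207) = 1 / 1.0207 = 0.9798.

0.9798


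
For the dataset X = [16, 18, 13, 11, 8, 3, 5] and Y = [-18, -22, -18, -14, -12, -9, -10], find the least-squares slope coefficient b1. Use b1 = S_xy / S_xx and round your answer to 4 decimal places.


First compute the means: xbar = 10.5714, ybar = -14.7143.
Then S_xx = sum((xi - xbar)^2) = 185.7143.
S_xy = sum((xi - xbar)(yi - ybar)) = -156.1429.
b1 = S_xy / S_xx = -156.1429 / 185.7143 = -0.8408.

-0.8408


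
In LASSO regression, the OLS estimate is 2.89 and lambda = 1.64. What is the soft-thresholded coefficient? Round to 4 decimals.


|beta_OLS| = 2.89.
lambda = 1.64.
Since |beta| > lambda, coefficient = sign(beta)*(|beta| - lambda) = 1.2500.
Result = 1.2500.

1.2500


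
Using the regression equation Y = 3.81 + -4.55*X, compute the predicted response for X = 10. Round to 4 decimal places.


Predicted value:
Y = 3.81 + (-4.55)(10) = 3.81 + -45.5000 = -41.6900.

-41.6900


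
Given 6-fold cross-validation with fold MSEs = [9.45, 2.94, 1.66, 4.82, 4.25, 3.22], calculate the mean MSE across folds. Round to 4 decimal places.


Sum of fold MSEs = 26.3400.
Average = 26.3400 / 6 = 4.3900.

4.3900


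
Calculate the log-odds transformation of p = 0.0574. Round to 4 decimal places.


The odds are p/(1-p) = 0.0574 / 0.9426 = 0.0609.
logit(p) = ln(0.0609) = -2.7986.

-2.7986


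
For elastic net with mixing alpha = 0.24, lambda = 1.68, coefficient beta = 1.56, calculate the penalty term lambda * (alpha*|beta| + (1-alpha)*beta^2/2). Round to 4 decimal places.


L1 component = 0.24 * |1.56| = 0.3744.
L2 component = 0.76 * 1.56^2 / 2 = 0.9248.
Penalty = 1.68 * (0.3744 + 0.9248) = 1.68 * 1.2992 = 2.1826.

2.1826


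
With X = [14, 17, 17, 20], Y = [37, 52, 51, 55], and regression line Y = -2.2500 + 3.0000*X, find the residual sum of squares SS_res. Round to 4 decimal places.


Predicted values from Y = -2.2500 + 3.0000*X.
Residuals: [-2.7500, 3.2500, 2.2500, -2.7500].
SSres = 30.7500.

30.7500


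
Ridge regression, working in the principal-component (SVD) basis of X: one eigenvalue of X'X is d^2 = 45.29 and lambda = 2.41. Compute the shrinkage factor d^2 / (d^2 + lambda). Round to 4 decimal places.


Compute the denominator: 45.29 + 2.41 = 47.7000.
Shrinkage factor = 45.29 / 47.7000 = 0.9495.

0.9495


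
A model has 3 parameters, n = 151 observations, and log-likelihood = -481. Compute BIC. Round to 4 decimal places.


Compute k*ln(n) = 3*ln(151) = 3*5.017280 = 15.051840.
Then -2*loglik = 962.
BIC = 15.051840 + 962 = 977.051840, which rounds to 977.0518.

977.0518


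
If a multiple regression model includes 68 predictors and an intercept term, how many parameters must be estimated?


Including the intercept, the model has 68 predictor coefficients + 1 intercept.
Total = 69.

69


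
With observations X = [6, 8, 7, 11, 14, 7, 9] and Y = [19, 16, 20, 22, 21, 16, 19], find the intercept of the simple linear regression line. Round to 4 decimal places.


Compute b1 = 0.4909 from the OLS formula.
With xbar = 8.8571 and ybar = 19.0000, the intercept is:
b0 = 19.0000 - 0.4909 * 8.8571 = 14.6524.

14.6524


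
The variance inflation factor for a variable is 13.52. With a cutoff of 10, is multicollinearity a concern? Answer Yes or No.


Check: VIF = 13.52 vs threshold = 10.
Since 13.52 >= 10, the answer is Yes.

Yes


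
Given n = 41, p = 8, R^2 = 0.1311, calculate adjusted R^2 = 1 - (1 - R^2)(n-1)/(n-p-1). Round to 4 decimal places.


Plug in: Adj R^2 = 1 - (1 - 0.1311) * 40/32.
= 1 - 0.8689 * 40/32
= 1 - 34.7560 / 32
= 1 - 1.0861 = -0.0861.

-0.0861


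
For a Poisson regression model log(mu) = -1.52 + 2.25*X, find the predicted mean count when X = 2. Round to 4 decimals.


eta = -1.52 + 2.25 * 2 = 2.9800.
mu = exp(2.9800) = 19.6878.

19.6878


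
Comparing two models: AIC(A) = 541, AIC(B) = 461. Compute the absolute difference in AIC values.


|AIC_A - AIC_B| = |541 - 461| = 80.
Model B is preferred (lower AIC).

80


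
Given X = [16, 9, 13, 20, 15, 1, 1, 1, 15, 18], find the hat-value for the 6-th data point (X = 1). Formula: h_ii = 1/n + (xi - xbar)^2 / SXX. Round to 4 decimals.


Mean of X: xbar = 10.9000.
SXX = 494.9000.
For X = 1: h = 1/10 + (1 - 10.9000)^2/494.9000 = 0.2980.

0.2980


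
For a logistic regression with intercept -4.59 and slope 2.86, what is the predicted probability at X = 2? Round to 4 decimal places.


Linear predictor: z = -4.59 + 2.86 * 2 = 1.1300.
P = 1/(1 + exp(-1.1300)) = 1/(1 + 0.3230) = 0.7558.

0.7558


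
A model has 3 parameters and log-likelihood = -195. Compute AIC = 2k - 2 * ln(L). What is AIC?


Compute:
2k = 2*3 = 6.
-2*loglik = -2*(-195) = 390.
AIC = 6 + 390 = 396.

396


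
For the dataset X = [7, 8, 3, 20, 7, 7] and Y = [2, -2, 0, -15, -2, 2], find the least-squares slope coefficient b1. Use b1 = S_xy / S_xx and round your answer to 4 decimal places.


The sample means are xbar = 8.6667 and ybar = -2.5000.
Compute S_xx = 169.3333 and S_xy = -172.0000.
Slope b1 = S_xy / S_xx = -172.0000 / 169.3333 = -1.0157.

-1.0157


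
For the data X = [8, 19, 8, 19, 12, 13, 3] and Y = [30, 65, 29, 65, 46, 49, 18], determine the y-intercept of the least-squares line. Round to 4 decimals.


The slope is b1 = 3.0615.
Sample means are xbar = 11.7143 and ybar = 43.1429.
Intercept: b0 = 43.1429 - (3.0615)(11.7143) = 7.2797.

7.2797


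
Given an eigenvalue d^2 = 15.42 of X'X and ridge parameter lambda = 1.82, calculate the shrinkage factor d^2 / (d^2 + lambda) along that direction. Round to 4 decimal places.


d^2 + lambda = 15.42 + 1.82 = 17.2400.
Shrinkage factor = 15.42/17.2400 = 0.8944.

0.8944


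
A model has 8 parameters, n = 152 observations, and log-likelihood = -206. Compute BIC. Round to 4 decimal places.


Compute k*ln(n) = 8*ln(152) = 8*5.023881 = 40.191048.
Then -2*loglik = 412.
BIC = 40.191048 + 412 = 452.191048, which rounds to 452.1910.

452.1910


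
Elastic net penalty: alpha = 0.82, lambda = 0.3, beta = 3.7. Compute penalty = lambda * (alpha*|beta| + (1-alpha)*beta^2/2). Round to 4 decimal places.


L1 component = 0.82 * |3.7| = 3.0340.
L2 component = 0.18 * 3.7^2 / 2 = 1.2321.
Penalty = 0.3 * (3.0340 + 1.2321) = 0.3 * 4.2661 = 1.2798.

1.2798


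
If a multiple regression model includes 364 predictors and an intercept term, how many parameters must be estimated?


Total coefficients = number of predictors + 1 (for the intercept).
= 364 + 1 = 365.

365


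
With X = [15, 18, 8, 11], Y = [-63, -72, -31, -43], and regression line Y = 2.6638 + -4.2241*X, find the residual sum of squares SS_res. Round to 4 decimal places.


Predicted values from Y = 2.6638 + -4.2241*X.
Residuals: [-2.3023, 1.3700, 0.1290, 0.8013].
SSres = 7.8362.

7.8362


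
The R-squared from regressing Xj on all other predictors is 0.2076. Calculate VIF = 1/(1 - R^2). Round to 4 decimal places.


Using VIF = 1/(1 - R^2_j):
1 - 0.2076 = 0.7924.
VIF = 1.2620.

1.2620


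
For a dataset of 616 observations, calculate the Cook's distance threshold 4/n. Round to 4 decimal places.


Cook's distance cutoff = 4/n = 4/616.
= 0.0065.

0.0065


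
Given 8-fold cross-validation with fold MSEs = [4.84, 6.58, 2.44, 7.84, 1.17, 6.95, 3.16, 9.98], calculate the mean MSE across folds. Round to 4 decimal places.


Add all fold MSEs: 42.9600.
Divide by k = 8: 42.9600/8 = 5.3700.

5.3700


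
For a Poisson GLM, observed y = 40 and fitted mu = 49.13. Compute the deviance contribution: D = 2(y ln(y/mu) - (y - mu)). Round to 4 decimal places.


Compute y*ln(y/mu) = 40*ln(40/49.13) = 40*-0.205590 = -8.223600.
y - mu = -9.13.
D = 2*(-8.223600 - (-9.13)) = 1.812800, which rounds to 1.8128.

1.8128


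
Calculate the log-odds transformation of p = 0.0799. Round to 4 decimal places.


1 - p = 0.9201.
p/(1-p) = 0.0868.
logit = ln(0.0868) = -2.4437.

-2.4437


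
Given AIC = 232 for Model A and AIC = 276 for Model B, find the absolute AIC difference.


|AIC_A - AIC_B| = |232 - 276| = 44.
Model A is preferred (lower AIC).

44


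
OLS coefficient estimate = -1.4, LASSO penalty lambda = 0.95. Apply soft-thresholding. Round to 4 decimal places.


|beta_OLS| = 1.4.
lambda = 0.95.
Since |beta| > lambda, coefficient = sign(beta)*(|beta| - lambda) = -0.4500.
Result = -0.4500.

-0.4500


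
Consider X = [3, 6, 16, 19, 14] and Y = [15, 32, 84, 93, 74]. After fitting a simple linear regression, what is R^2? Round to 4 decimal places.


After computing the OLS fit (b0=1.5248, b1=5.0065):
SSres = 27.1922, SStot = 4669.2000.
R^2 = 1 - 27.1922/4669.2000 = 0.9942.

0.9942


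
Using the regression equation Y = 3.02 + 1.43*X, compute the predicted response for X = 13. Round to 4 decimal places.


Predicted value:
Y = 3.02 + (1.43)(13) = 3.02 + 18.5900 = 21.6100.

21.6100


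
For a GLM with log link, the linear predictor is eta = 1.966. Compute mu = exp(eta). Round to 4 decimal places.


The inverse log link gives:
mu = exp(1.966) = 7.1421.

7.1421


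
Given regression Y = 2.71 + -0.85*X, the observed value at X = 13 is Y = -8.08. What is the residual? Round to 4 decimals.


Fitted value at X = 13 is yhat = 2.71 + -0.85*13 = -8.3400.
Residual = -8.08 - -8.3400 = 0.2600.

0.2600


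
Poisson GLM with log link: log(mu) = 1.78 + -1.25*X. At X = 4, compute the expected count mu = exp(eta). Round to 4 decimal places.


eta = 1.78 + -1.25 * 4 = -3.2200.
mu = exp(-3.2200) = 0.0400.

0.0400


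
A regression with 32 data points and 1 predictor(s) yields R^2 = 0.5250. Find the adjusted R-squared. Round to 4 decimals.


Adjusted R^2 = 1 - (1 - R^2) * (n-1)/(n-p-1).
(1 - R^2) = 0.4750.
(n-1)/(n-p-1) = 31/30.
(1 - R^2) * (n-1) = 0.4750 * 31 = 14.7250.
Divide by (n-p-1): 14.7250 / 30 = 0.4908.
Adj R^2 = 1 - 0.4908 = 0.5092.

0.5092


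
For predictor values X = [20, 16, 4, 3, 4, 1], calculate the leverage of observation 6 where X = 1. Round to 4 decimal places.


Mean of X: xbar = 8.0000.
SXX = 314.0000.
For X = 1: h = 1/6 + (1 - 8.0000)^2/314.0000 = 0.3227.

0.3227


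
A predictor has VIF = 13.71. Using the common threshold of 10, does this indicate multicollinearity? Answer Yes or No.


Check: VIF = 13.71 vs threshold = 10.
Since 13.71 >= 10, the answer is Yes.

Yes


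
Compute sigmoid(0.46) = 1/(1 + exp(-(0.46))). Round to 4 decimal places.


First, exp(-0.4600) = 0.6313.
Then sigma(z) = 1/(1 + 0.6313) = 0.6130.

0.6130


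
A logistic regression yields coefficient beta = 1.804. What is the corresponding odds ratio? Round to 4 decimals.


exp(1.804) = 6.0739.
So the odds ratio is 6.0739.

6.0739


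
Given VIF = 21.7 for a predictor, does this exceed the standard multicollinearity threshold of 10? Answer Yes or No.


The threshold is 10.
VIF = 21.7 is >= 10.
Multicollinearity indication: Yes.

Yes


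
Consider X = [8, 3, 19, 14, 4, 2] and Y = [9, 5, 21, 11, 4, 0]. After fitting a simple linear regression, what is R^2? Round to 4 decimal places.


After computing the OLS fit (b0=-0.2143, b1=1.0257):
SSres = 21.8457, SStot = 267.3333.
R^2 = 1 - 21.8457/267.3333 = 0.9183.

0.9183


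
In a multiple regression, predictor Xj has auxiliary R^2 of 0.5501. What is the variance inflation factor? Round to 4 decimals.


Using VIF = 1/(1 - R^2_j):
1 - 0.5501 = 0.4499.
VIF = 2.2227.

2.2227


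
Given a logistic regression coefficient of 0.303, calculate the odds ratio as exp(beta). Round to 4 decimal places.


The odds ratio is computed as:
OR = e^(0.303) = 1.3539.

1.3539


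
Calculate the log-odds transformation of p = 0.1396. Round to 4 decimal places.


1 - p = 0.8604.
p/(1-p) = 0.1623.
logit = ln(0.1623) = -1.8186.

-1.8186


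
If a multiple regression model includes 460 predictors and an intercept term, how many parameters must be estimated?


Total coefficients = number of predictors + 1 (for the intercept).
= 460 + 1 = 461.

461


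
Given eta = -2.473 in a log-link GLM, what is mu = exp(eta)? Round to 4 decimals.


The inverse log link gives:
mu = exp(-2.473) = 0.0843.

0.0843


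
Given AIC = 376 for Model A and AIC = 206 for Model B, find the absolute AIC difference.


Absolute difference = |376 - 206| = 170.
The model with lower AIC (B) is preferred.

170


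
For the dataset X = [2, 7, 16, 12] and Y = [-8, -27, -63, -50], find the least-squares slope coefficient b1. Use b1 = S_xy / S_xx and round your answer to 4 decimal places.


Calculate xbar = 9.2500, ybar = -37.0000.
S_xx = 110.7500, S_xy = -444.0000.
Using b1 = S_xy / S_xx = -444.0000 / 110.7500, we get b1 = -4.0090.

-4.0090


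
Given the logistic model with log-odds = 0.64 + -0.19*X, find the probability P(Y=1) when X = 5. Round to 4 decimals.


z = 0.64 + -0.19 * 5 = -0.3100.
Sigmoid: P = 1 / (1 + exp(0.3100)) = 0.4231.

0.4231


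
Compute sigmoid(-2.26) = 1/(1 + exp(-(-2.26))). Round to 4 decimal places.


First, exp(2.2600) = 9.5831.
Then sigma(z) = 1/(1 + 9.5831) = 0.0945.

0.0945


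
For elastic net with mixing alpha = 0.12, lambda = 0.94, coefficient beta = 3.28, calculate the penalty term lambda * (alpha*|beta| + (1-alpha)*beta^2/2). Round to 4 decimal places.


L1 component = 0.12 * |3.28| = 0.3936.
L2 component = 0.88 * 3.28^2 / 2 = 4.7337.
Penalty = 0.94 * (0.3936 + 4.7337) = 0.94 * 5.1273 = 4.8197.

4.8197


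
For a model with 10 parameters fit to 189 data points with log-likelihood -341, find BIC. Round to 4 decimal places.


ln(189) = 5.241747.
k * ln(n) = 10 * 5.241747 = 52.417470.
-2L = 682.
BIC = 52.417470 + 682 = 734.417470, which rounds to 734.4175.

734.4175


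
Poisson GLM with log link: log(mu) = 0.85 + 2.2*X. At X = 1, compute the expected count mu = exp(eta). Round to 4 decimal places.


Compute eta = 0.85 + 2.2 * 1 = 3.0500.
Apply inverse link: mu = e^3.0500 = 21.1153.

21.1153


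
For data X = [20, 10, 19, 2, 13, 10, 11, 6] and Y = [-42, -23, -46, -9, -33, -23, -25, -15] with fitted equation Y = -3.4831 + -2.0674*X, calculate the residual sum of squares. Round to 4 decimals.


Predicted values from Y = -3.4831 + -2.0674*X.
Residuals: [2.8311, 1.1571, -3.2363, -1.3821, -2.6407, 1.1571, 1.2245, 0.8875].
SSres = 32.3371.

32.3371


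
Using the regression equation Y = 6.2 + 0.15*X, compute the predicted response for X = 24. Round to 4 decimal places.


Substitute X = 24 into the equation:
Y = 6.2 + 0.15 * 24 = 6.2 + 3.6000 = 9.8000.

9.8000


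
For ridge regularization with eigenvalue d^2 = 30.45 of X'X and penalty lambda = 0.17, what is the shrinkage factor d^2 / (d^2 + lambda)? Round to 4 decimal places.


Denominator = d^2 + lambda = 30.45 + 0.17 = 30.6200.
Shrinkage = 30.45 / 30.6200 = 0.9944.

0.9944


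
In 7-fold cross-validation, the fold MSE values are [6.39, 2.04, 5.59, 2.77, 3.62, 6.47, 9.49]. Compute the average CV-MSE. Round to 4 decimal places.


Total MSE across folds = 36.3700.
CV-MSE = 36.3700/7 = 5.1957.

5.1957


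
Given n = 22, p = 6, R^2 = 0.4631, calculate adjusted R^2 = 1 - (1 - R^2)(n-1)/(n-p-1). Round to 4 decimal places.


Adjusted R^2 = 1 - (1 - R^2) * (n-1)/(n-p-1).
(1 - R^2) = 0.5369.
(n-1)/(n-p-1) = 21/15.
(1 - R^2) * (n-1) = 0.5369 * 21 = 11.2749.
Divide by (n-p-1): 11.2749 / 15 = 0.7517.
Adj R^2 = 1 - 0.7517 = 0.2483.

0.2483


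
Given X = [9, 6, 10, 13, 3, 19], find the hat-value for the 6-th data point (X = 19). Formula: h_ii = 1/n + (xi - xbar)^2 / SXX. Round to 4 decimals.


n = 6, xbar = 10.0000.
SXX = sum((xi - xbar)^2) = 156.0000.
h = 1/6 + (19 - 10.0000)^2 / 156.0000 = 0.6859.

0.6859


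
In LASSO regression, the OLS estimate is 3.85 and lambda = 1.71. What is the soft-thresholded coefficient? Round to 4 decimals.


Check: |3.85| = 3.85 vs lambda = 1.71.
Since |beta| > lambda, coefficient = sign(beta)*(|beta| - lambda) = 2.1400.
Soft-thresholded coefficient = 2.1400.

2.1400


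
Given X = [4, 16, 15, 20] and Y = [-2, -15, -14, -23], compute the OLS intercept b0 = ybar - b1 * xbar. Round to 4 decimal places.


First find the slope: b1 = -1.2469.
Means: xbar = 13.7500, ybar = -13.5000.
b0 = ybar - b1 * xbar = -13.5000 - -1.2469 * 13.7500 = 3.6448.

3.6448


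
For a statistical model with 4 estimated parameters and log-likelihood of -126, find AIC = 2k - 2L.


Compute:
2k = 2*4 = 8.
-2*loglik = -2*(-126) = 252.
AIC = 8 + 252 = 260.

260


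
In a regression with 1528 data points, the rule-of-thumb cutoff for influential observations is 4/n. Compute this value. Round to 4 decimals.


Cook's distance cutoff = 4/n = 4/1528.
= 0.0026.

0.0026


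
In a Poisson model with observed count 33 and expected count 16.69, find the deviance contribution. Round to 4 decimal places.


y/mu = 33/16.69 = 1.977232 (approx.), and ln(33/16.69) = 0.681698.
y * ln(y/mu) = 33 * 0.681698 = 22.496034.
y - mu = 16.31.
D = 2 * (22.496034 - 16.31) = 12.372068, which rounds to 12.3721.

12.3721


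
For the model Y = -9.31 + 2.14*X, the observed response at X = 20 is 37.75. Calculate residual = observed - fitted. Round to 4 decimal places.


Compute yhat = -9.31 + (2.14)(20) = 33.4900.
Residual = actual - predicted = 37.75 - 33.4900 = 4.2600.

4.2600


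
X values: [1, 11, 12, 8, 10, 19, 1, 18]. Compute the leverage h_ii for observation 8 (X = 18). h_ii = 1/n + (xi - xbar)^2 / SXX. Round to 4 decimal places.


Mean of X: xbar = 10.0000.
SXX = 316.0000.
For X = 18: h = 1/8 + (18 - 10.0000)^2/316.0000 = 0.3275.

0.3275


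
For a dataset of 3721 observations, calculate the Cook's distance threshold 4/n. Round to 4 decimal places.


The threshold is 4/n.
4/3721 = 0.0011.

0.0011


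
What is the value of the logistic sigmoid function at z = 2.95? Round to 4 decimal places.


exp(-2.9500) = 0.0523.
1 + exp(-z) = 1.0523.
sigmoid = 1/1.0523 = 0.9503.

0.9503


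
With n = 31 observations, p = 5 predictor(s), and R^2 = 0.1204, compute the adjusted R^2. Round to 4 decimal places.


Adjusted R^2 = 1 - (1 - R^2) * (n-1)/(n-p-1).
(1 - R^2) = 0.8796.
(n-1)/(n-p-1) = 30/25.
(1 - R^2) * (n-1) = 0.8796 * 30 = 26.3880.
Divide by (n-p-1): 26.3880 / 25 = 1.0555.
Adj R^2 = 1 - 1.0555 = -0.0555.

-0.0555


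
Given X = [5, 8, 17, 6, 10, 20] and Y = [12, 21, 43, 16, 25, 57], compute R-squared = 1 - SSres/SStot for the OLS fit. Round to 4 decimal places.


Fit the OLS line: b0 = -2.0691, b1 = 2.8245.
SSres = 18.2074.
SStot = 1518.0000.
R^2 = 1 - 18.2074/1518.0000 = 0.9880.

0.9880


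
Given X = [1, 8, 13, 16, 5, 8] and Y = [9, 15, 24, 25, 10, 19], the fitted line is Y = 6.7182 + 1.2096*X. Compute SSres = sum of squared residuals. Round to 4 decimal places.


Compute predicted values, then residuals = yi - yhat_i.
Residuals: [1.0722, -1.3950, 1.5570, -1.0718, -2.7662, 2.6050].
SSres = sum(residual^2) = 21.1065.

21.1065


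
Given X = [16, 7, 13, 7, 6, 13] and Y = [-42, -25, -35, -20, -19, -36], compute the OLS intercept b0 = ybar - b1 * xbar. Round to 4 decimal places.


Compute b1 = -2.2328 from the OLS formula.
With xbar = 10.3333 and ybar = -29.5000, the intercept is:
b0 = -29.5000 - -2.2328 * 10.3333 = -6.4275.

-6.4275


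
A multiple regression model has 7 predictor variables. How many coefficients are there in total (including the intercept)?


Total coefficients = number of predictors + 1 (for the intercept).
= 7 + 1 = 8.

8


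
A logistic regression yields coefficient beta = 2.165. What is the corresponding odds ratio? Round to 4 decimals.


The odds ratio is computed as:
OR = e^(2.165) = 8.7146.

8.7146


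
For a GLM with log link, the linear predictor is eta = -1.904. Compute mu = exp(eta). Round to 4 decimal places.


Apply the inverse link:
mu = e^-1.904 = 0.1490.

0.1490


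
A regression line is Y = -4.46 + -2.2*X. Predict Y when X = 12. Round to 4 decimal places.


Plug X = 12 into Y = -4.46 + -2.2*X:
Y = -4.46 + -26.4000 = -30.8600.

-30.8600


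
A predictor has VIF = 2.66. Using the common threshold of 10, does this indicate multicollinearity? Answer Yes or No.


Check: VIF = 2.66 vs threshold = 10.
Since 2.66 < 10, the answer is No.

No


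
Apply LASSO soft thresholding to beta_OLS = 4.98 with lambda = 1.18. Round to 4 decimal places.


|beta_OLS| = 4.98.
lambda = 1.18.
Since |beta| > lambda, coefficient = sign(beta)*(|beta| - lambda) = 3.8000.
Result = 3.8000.

3.8000


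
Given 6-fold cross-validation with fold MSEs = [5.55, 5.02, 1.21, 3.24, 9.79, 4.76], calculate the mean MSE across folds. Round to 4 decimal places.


Sum of fold MSEs = 29.5700.
Average = 29.5700 / 6 = 4.9283.

4.9283


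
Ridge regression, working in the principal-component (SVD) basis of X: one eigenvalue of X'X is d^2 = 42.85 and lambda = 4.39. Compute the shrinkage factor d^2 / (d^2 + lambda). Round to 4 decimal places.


Denominator = d^2 + lambda = 42.85 + 4.39 = 47.2400.
Shrinkage = 42.85 / 47.2400 = 0.9071.

0.9071


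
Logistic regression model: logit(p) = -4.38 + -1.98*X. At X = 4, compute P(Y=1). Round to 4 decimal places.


z = -4.38 + -1.98 * 4 = -12.3000.
Sigmoid: P = 1 / (1 + exp(12.3000)) = 0.0000.

0.0000


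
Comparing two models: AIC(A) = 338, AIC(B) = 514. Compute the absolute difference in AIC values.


|AIC_A - AIC_B| = |338 - 514| = 176.
Model A is preferred (lower AIC).

176


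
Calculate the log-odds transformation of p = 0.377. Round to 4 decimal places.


1 - p = 0.623.
p/(1-p) = 0.6051.
logit = ln(0.6051) = -0.5023.

-0.5023


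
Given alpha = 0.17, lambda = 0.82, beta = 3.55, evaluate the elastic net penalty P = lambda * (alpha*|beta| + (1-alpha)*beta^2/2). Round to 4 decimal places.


L1 component = 0.17 * |3.55| = 0.6035.
L2 component = 0.83 * 3.55^2 / 2 = 5.2300.
Penalty = 0.82 * (0.6035 + 5.2300) = 0.82 * 5.8335 = 4.7835.

4.7835


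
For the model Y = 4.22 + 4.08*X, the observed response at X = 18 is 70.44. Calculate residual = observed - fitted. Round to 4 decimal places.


Compute yhat = 4.22 + (4.08)(18) = 77.6600.
Residual = actual - predicted = 70.44 - 77.6600 = -7.2200.

-7.2200


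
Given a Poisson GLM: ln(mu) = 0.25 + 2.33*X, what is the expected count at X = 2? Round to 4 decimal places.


Compute eta = 0.25 + 2.33 * 2 = 4.9100.
Apply inverse link: mu = e^4.9100 = 135.6394.

135.6394


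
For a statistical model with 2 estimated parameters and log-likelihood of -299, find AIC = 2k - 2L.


Compute:
2k = 2*2 = 4.
-2*loglik = -2*(-299) = 598.
AIC = 4 + 598 = 602.

602


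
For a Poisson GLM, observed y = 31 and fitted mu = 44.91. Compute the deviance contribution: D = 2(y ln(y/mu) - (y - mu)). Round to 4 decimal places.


First: ln(31/44.91) = -0.370673.
Then: 31 * -0.370673 = -11.490863.
y - mu = 31 - 44.91 = -13.91.
D = 2(-11.490863 - -13.91) = 4.838274, which rounds to 4.8383.

4.8383


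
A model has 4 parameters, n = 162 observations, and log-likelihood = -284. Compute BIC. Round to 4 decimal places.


k * ln(n) = 4 * ln(162) = 4 * 5.087596 = 20.350384.
-2 * loglik = -2 * (-284) = 568.
BIC = 20.350384 + 568 = 588.350384, which rounds to 588.3504.

588.3504


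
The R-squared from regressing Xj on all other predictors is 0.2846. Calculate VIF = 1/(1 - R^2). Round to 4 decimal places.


VIF = 1 / (1 - 0.2846).
= 1 / 0.7154 = 1.3978.

1.3978


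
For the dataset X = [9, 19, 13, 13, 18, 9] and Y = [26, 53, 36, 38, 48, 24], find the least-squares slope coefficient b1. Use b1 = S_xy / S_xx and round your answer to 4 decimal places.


The sample means are xbar = 13.5000 and ybar = 37.5000.
Compute S_xx = 91.5000 and S_xy = 245.5000.
Slope b1 = S_xy / S_xx = 245.5000 / 91.5000 = 2.6831.

2.6831
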